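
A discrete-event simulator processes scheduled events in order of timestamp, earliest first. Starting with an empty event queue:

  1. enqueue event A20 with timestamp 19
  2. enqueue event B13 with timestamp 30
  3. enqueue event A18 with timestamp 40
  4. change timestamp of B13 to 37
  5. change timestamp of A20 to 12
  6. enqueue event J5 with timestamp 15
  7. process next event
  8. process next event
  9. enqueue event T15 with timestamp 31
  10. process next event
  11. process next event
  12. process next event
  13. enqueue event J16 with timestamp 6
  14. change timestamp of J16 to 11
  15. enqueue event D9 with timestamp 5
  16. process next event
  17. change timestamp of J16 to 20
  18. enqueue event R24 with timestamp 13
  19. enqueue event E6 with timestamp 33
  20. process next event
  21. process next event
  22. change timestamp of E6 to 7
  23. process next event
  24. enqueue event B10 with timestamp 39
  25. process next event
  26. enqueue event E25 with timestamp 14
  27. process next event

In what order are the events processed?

[A20, J5, T15, B13, A18, D9, R24, J16, E6, B10, E25]

add A20 (timestamp 19) → {A20:19}
add B13 (timestamp 30) → {A20:19, B13:30}
add A18 (timestamp 40) → {A20:19, B13:30, A18:40}
update B13 to timestamp 37 → {A20:19, B13:37, A18:40}
update A20 to timestamp 12 → {A20:12, B13:37, A18:40}
add J5 (timestamp 15) → {A20:12, J5:15, B13:37, A18:40}
process next event → A20; now {J5:15, B13:37, A18:40}
process next event → J5; now {B13:37, A18:40}
add T15 (timestamp 31) → {T15:31, B13:37, A18:40}
process next event → T15; now {B13:37, A18:40}
process next event → B13; now {A18:40}
process next event → A18; now {}
add J16 (timestamp 6) → {J16:6}
update J16 to timestamp 11 → {J16:11}
add D9 (timestamp 5) → {D9:5, J16:11}
process next event → D9; now {J16:11}
update J16 to timestamp 20 → {J16:20}
add R24 (timestamp 13) → {R24:13, J16:20}
add E6 (timestamp 33) → {R24:13, J16:20, E6:33}
process next event → R24; now {J16:20, E6:33}
process next event → J16; now {E6:33}
update E6 to timestamp 7 → {E6:7}
process next event → E6; now {}
add B10 (timestamp 39) → {B10:39}
process next event → B10; now {}
add E25 (timestamp 14) → {E25:14}
process next event → E25; now {}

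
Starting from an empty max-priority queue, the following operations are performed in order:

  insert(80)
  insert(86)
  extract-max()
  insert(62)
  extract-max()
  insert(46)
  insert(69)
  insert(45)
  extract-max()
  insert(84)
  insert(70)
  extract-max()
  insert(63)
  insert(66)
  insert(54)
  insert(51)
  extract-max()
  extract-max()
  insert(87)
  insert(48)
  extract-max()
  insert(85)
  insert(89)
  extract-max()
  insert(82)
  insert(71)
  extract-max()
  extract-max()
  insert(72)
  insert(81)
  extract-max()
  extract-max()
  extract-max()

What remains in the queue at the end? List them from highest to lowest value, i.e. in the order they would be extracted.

insert 80 → {80}
insert 86 → {86, 80}
extract-max → 86; now {80}
insert 62 → {80, 62}
extract-max → 80; now {62}
insert 46 → {62, 46}
insert 69 → {69, 62, 46}
insert 45 → {69, 62, 46, 45}
extract-max → 69; now {62, 46, 45}
insert 84 → {84, 62, 46, 45}
insert 70 → {84, 70, 62, 46, 45}
extract-max → 84; now {70, 62, 46, 45}
insert 63 → {70, 63, 62, 46, 45}
insert 66 → {70, 66, 63, 62, 46, 45}
insert 54 → {70, 66, 63, 62, 54, 46, 45}
insert 51 → {70, 66, 63, 62, 54, 51, 46, 45}
extract-max → 70; now {66, 63, 62, 54, 51, 46, 45}
extract-max → 66; now {63, 62, 54, 51, 46, 45}
insert 87 → {87, 63, 62, 54, 51, 46, 45}
insert 48 → {87, 63, 62, 54, 51, 48, 46, 45}
extract-max → 87; now {63, 62, 54, 51, 48, 46, 45}
insert 85 → {85, 63, 62, 54, 51, 48, 46, 45}
insert 89 → {89, 85, 63, 62, 54, 51, 48, 46, 45}
extract-max → 89; now {85, 63, 62, 54, 51, 48, 46, 45}
insert 82 → {85, 82, 63, 62, 54, 51, 48, 46, 45}
insert 71 → {85, 82, 71, 63, 62, 54, 51, 48, 46, 45}
extract-max → 85; now {82, 71, 63, 62, 54, 51, 48, 46, 45}
extract-max → 82; now {71, 63, 62, 54, 51, 48, 46, 45}
insert 72 → {72, 71, 63, 62, 54, 51, 48, 46, 45}
insert 81 → {81, 72, 71, 63, 62, 54, 51, 48, 46, 45}
extract-max → 81; now {72, 71, 63, 62, 54, 51, 48, 46, 45}
extract-max → 72; now {71, 63, 62, 54, 51, 48, 46, 45}
extract-max → 71; now {63, 62, 54, 51, 48, 46, 45}

63 → 62 → 54 → 51 → 48 → 46 → 45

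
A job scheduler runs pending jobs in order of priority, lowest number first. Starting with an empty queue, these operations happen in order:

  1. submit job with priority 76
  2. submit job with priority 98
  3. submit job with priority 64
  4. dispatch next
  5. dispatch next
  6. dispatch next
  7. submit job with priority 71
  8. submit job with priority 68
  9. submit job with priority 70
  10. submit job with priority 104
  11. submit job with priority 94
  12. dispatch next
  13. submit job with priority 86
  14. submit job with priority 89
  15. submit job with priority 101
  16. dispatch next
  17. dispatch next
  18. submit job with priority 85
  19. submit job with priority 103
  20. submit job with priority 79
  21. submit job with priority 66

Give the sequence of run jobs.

[64, 76, 98, 68, 70, 71]

insert 76 → {76}
insert 98 → {76, 98}
insert 64 → {64, 76, 98}
dispatch next → 64; now {76, 98}
dispatch next → 76; now {98}
dispatch next → 98; now {}
insert 71 → {71}
insert 68 → {68, 71}
insert 70 → {68, 70, 71}
insert 104 → {68, 70, 71, 104}
insert 94 → {68, 70, 71, 94, 104}
dispatch next → 68; now {70, 71, 94, 104}
insert 86 → {70, 71, 86, 94, 104}
insert 89 → {70, 71, 86, 89, 94, 104}
insert 101 → {70, 71, 86, 89, 94, 101, 104}
dispatch next → 70; now {71, 86, 89, 94, 101, 104}
dispatch next → 71; now {86, 89, 94, 101, 104}
insert 85 → {85, 86, 89, 94, 101, 104}
insert 103 → {85, 86, 89, 94, 101, 103, 104}
insert 79 → {79, 85, 86, 89, 94, 101, 103, 104}
insert 66 → {66, 79, 85, 86, 89, 94, 101, 103, 104}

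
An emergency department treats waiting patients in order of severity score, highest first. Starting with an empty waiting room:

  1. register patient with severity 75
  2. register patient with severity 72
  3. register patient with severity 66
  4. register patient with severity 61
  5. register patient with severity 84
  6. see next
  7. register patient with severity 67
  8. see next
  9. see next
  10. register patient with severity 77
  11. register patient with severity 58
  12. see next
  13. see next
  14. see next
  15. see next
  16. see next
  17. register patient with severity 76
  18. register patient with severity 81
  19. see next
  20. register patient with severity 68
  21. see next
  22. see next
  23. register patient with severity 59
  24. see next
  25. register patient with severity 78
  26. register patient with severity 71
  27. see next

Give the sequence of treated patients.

insert 75 → {75}
insert 72 → {75, 72}
insert 66 → {75, 72, 66}
insert 61 → {75, 72, 66, 61}
insert 84 → {84, 75, 72, 66, 61}
see next → 84; now {75, 72, 66, 61}
insert 67 → {75, 72, 67, 66, 61}
see next → 75; now {72, 67, 66, 61}
see next → 72; now {67, 66, 61}
insert 77 → {77, 67, 66, 61}
insert 58 → {77, 67, 66, 61, 58}
see next → 77; now {67, 66, 61, 58}
see next → 67; now {66, 61, 58}
see next → 66; now {61, 58}
see next → 61; now {58}
see next → 58; now {}
insert 76 → {76}
insert 81 → {81, 76}
see next → 81; now {76}
insert 68 → {76, 68}
see next → 76; now {68}
see next → 68; now {}
insert 59 → {59}
see next → 59; now {}
insert 78 → {78}
insert 71 → {78, 71}
see next → 78; now {71}

84, 75, 72, 77, 67, 66, 61, 58, 81, 76, 68, 59, 78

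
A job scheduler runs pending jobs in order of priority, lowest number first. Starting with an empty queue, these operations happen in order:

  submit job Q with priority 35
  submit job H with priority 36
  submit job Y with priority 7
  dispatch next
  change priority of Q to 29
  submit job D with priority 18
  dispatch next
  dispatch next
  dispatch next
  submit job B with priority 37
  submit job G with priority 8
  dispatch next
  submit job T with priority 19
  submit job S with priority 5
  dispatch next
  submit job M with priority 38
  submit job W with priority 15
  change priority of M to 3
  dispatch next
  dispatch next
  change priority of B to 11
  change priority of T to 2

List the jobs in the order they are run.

add Q (priority 35) → {Q:35}
add H (priority 36) → {Q:35, H:36}
add Y (priority 7) → {Y:7, Q:35, H:36}
dispatch next → Y; now {Q:35, H:36}
update Q to priority 29 → {Q:29, H:36}
add D (priority 18) → {D:18, Q:29, H:36}
dispatch next → D; now {Q:29, H:36}
dispatch next → Q; now {H:36}
dispatch next → H; now {}
add B (priority 37) → {B:37}
add G (priority 8) → {G:8, B:37}
dispatch next → G; now {B:37}
add T (priority 19) → {T:19, B:37}
add S (priority 5) → {S:5, T:19, B:37}
dispatch next → S; now {T:19, B:37}
add M (priority 38) → {T:19, B:37, M:38}
add W (priority 15) → {W:15, T:19, B:37, M:38}
update M to priority 3 → {M:3, W:15, T:19, B:37}
dispatch next → M; now {W:15, T:19, B:37}
dispatch next → W; now {T:19, B:37}
update B to priority 11 → {B:11, T:19}
update T to priority 2 → {T:2, B:11}

Y, D, Q, H, G, S, M, W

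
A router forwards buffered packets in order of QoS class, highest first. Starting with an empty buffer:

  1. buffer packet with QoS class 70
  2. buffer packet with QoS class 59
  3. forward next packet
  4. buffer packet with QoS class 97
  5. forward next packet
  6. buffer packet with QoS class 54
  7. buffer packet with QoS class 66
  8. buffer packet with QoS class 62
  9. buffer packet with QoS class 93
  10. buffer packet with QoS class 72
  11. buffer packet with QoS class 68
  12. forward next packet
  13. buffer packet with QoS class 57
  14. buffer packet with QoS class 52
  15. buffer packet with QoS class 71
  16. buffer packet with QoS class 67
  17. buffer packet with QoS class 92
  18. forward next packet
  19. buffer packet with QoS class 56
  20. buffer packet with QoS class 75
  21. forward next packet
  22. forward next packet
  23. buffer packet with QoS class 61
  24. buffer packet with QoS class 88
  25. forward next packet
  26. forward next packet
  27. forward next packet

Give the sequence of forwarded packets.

70, 97, 93, 92, 75, 72, 88, 71, 68

insert 70 → {70}
insert 59 → {70, 59}
forward next packet → 70; now {59}
insert 97 → {97, 59}
forward next packet → 97; now {59}
insert 54 → {59, 54}
insert 66 → {66, 59, 54}
insert 62 → {66, 62, 59, 54}
insert 93 → {93, 66, 62, 59, 54}
insert 72 → {93, 72, 66, 62, 59, 54}
insert 68 → {93, 72, 68, 66, 62, 59, 54}
forward next packet → 93; now {72, 68, 66, 62, 59, 54}
insert 57 → {72, 68, 66, 62, 59, 57, 54}
insert 52 → {72, 68, 66, 62, 59, 57, 54, 52}
insert 71 → {72, 71, 68, 66, 62, 59, 57, 54, 52}
insert 67 → {72, 71, 68, 67, 66, 62, 59, 57, 54, 52}
insert 92 → {92, 72, 71, 68, 67, 66, 62, 59, 57, 54, 52}
forward next packet → 92; now {72, 71, 68, 67, 66, 62, 59, 57, 54, 52}
insert 56 → {72, 71, 68, 67, 66, 62, 59, 57, 56, 54, 52}
insert 75 → {75, 72, 71, 68, 67, 66, 62, 59, 57, 56, 54, 52}
forward next packet → 75; now {72, 71, 68, 67, 66, 62, 59, 57, 56, 54, 52}
forward next packet → 72; now {71, 68, 67, 66, 62, 59, 57, 56, 54, 52}
insert 61 → {71, 68, 67, 66, 62, 61, 59, 57, 56, 54, 52}
insert 88 → {88, 71, 68, 67, 66, 62, 61, 59, 57, 56, 54, 52}
forward next packet → 88; now {71, 68, 67, 66, 62, 61, 59, 57, 56, 54, 52}
forward next packet → 71; now {68, 67, 66, 62, 61, 59, 57, 56, 54, 52}
forward next packet → 68; now {67, 66, 62, 61, 59, 57, 56, 54, 52}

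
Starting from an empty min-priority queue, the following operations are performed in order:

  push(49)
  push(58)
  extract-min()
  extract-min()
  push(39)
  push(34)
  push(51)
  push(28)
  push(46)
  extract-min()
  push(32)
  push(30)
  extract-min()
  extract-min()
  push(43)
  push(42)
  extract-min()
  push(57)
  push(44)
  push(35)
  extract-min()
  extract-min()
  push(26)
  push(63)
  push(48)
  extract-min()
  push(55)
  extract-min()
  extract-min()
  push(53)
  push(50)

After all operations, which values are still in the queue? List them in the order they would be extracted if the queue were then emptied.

[44, 46, 48, 50, 51, 53, 55, 57, 63]

insert 49 → {49}
insert 58 → {49, 58}
extract-min → 49; now {58}
extract-min → 58; now {}
insert 39 → {39}
insert 34 → {34, 39}
insert 51 → {34, 39, 51}
insert 28 → {28, 34, 39, 51}
insert 46 → {28, 34, 39, 46, 51}
extract-min → 28; now {34, 39, 46, 51}
insert 32 → {32, 34, 39, 46, 51}
insert 30 → {30, 32, 34, 39, 46, 51}
extract-min → 30; now {32, 34, 39, 46, 51}
extract-min → 32; now {34, 39, 46, 51}
insert 43 → {34, 39, 43, 46, 51}
insert 42 → {34, 39, 42, 43, 46, 51}
extract-min → 34; now {39, 42, 43, 46, 51}
insert 57 → {39, 42, 43, 46, 51, 57}
insert 44 → {39, 42, 43, 44, 46, 51, 57}
insert 35 → {35, 39, 42, 43, 44, 46, 51, 57}
extract-min → 35; now {39, 42, 43, 44, 46, 51, 57}
extract-min → 39; now {42, 43, 44, 46, 51, 57}
insert 26 → {26, 42, 43, 44, 46, 51, 57}
insert 63 → {26, 42, 43, 44, 46, 51, 57, 63}
insert 48 → {26, 42, 43, 44, 46, 48, 51, 57, 63}
extract-min → 26; now {42, 43, 44, 46, 48, 51, 57, 63}
insert 55 → {42, 43, 44, 46, 48, 51, 55, 57, 63}
extract-min → 42; now {43, 44, 46, 48, 51, 55, 57, 63}
extract-min → 43; now {44, 46, 48, 51, 55, 57, 63}
insert 53 → {44, 46, 48, 51, 53, 55, 57, 63}
insert 50 → {44, 46, 48, 50, 51, 53, 55, 57, 63}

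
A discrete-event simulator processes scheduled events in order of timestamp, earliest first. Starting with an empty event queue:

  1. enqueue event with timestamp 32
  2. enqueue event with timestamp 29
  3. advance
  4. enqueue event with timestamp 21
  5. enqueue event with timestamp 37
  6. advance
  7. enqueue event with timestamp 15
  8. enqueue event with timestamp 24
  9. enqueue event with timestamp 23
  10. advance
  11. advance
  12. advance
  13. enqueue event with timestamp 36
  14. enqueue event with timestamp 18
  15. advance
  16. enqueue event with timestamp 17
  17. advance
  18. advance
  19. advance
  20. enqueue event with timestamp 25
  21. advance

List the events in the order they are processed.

[29, 21, 15, 23, 24, 18, 17, 32, 36, 25]

insert 32 → {32}
insert 29 → {29, 32}
advance → 29; now {32}
insert 21 → {21, 32}
insert 37 → {21, 32, 37}
advance → 21; now {32, 37}
insert 15 → {15, 32, 37}
insert 24 → {15, 24, 32, 37}
insert 23 → {15, 23, 24, 32, 37}
advance → 15; now {23, 24, 32, 37}
advance → 23; now {24, 32, 37}
advance → 24; now {32, 37}
insert 36 → {32, 36, 37}
insert 18 → {18, 32, 36, 37}
advance → 18; now {32, 36, 37}
insert 17 → {17, 32, 36, 37}
advance → 17; now {32, 36, 37}
advance → 32; now {36, 37}
advance → 36; now {37}
insert 25 → {25, 37}
advance → 25; now {37}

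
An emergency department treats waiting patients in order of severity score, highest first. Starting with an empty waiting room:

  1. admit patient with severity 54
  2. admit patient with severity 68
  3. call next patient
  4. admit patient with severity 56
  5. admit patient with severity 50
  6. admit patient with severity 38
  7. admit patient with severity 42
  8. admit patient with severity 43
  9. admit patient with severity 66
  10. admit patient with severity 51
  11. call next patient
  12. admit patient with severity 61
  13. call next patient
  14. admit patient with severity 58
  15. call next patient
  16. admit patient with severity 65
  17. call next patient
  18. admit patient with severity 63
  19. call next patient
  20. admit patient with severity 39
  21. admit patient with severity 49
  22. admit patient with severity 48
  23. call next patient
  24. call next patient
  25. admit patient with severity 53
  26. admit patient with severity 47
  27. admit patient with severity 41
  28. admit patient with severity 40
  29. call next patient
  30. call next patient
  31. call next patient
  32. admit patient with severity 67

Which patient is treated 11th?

insert 54 → {54}
insert 68 → {68, 54}
call next patient → 68; now {54}
insert 56 → {56, 54}
insert 50 → {56, 54, 50}
insert 38 → {56, 54, 50, 38}
insert 42 → {56, 54, 50, 42, 38}
insert 43 → {56, 54, 50, 43, 42, 38}
insert 66 → {66, 56, 54, 50, 43, 42, 38}
insert 51 → {66, 56, 54, 51, 50, 43, 42, 38}
call next patient → 66; now {56, 54, 51, 50, 43, 42, 38}
insert 61 → {61, 56, 54, 51, 50, 43, 42, 38}
call next patient → 61; now {56, 54, 51, 50, 43, 42, 38}
insert 58 → {58, 56, 54, 51, 50, 43, 42, 38}
call next patient → 58; now {56, 54, 51, 50, 43, 42, 38}
insert 65 → {65, 56, 54, 51, 50, 43, 42, 38}
call next patient → 65; now {56, 54, 51, 50, 43, 42, 38}
insert 63 → {63, 56, 54, 51, 50, 43, 42, 38}
call next patient → 63; now {56, 54, 51, 50, 43, 42, 38}
insert 39 → {56, 54, 51, 50, 43, 42, 39, 38}
insert 49 → {56, 54, 51, 50, 49, 43, 42, 39, 38}
insert 48 → {56, 54, 51, 50, 49, 48, 43, 42, 39, 38}
call next patient → 56; now {54, 51, 50, 49, 48, 43, 42, 39, 38}
call next patient → 54; now {51, 50, 49, 48, 43, 42, 39, 38}
insert 53 → {53, 51, 50, 49, 48, 43, 42, 39, 38}
insert 47 → {53, 51, 50, 49, 48, 47, 43, 42, 39, 38}
insert 41 → {53, 51, 50, 49, 48, 47, 43, 42, 41, 39, 38}
insert 40 → {53, 51, 50, 49, 48, 47, 43, 42, 41, 40, 39, 38}
call next patient → 53; now {51, 50, 49, 48, 47, 43, 42, 41, 40, 39, 38}
call next patient → 51; now {50, 49, 48, 47, 43, 42, 41, 40, 39, 38}
call next patient → 50; now {49, 48, 47, 43, 42, 41, 40, 39, 38}
insert 67 → {67, 49, 48, 47, 43, 42, 41, 40, 39, 38}

50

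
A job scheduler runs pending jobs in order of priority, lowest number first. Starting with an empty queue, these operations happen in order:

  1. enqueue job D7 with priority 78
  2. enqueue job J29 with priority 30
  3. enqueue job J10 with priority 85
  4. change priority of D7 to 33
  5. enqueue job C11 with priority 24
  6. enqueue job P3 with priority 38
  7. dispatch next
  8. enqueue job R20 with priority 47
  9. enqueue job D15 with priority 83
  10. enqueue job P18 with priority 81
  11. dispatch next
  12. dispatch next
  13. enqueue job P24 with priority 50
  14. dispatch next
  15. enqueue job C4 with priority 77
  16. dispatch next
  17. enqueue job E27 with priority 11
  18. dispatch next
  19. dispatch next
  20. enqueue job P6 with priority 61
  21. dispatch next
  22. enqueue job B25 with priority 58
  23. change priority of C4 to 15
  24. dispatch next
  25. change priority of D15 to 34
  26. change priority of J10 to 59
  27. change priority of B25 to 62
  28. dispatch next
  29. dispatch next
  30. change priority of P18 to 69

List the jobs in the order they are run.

add D7 (priority 78) → {D7:78}
add J29 (priority 30) → {J29:30, D7:78}
add J10 (priority 85) → {J29:30, D7:78, J10:85}
update D7 to priority 33 → {J29:30, D7:33, J10:85}
add C11 (priority 24) → {C11:24, J29:30, D7:33, J10:85}
add P3 (priority 38) → {C11:24, J29:30, D7:33, P3:38, J10:85}
dispatch next → C11; now {J29:30, D7:33, P3:38, J10:85}
add R20 (priority 47) → {J29:30, D7:33, P3:38, R20:47, J10:85}
add D15 (priority 83) → {J29:30, D7:33, P3:38, R20:47, D15:83, J10:85}
add P18 (priority 81) → {J29:30, D7:33, P3:38, R20:47, P18:81, D15:83, J10:85}
dispatch next → J29; now {D7:33, P3:38, R20:47, P18:81, D15:83, J10:85}
dispatch next → D7; now {P3:38, R20:47, P18:81, D15:83, J10:85}
add P24 (priority 50) → {P3:38, R20:47, P24:50, P18:81, D15:83, J10:85}
dispatch next → P3; now {R20:47, P24:50, P18:81, D15:83, J10:85}
add C4 (priority 77) → {R20:47, P24:50, C4:77, P18:81, D15:83, J10:85}
dispatch next → R20; now {P24:50, C4:77, P18:81, D15:83, J10:85}
add E27 (priority 11) → {E27:11, P24:50, C4:77, P18:81, D15:83, J10:85}
dispatch next → E27; now {P24:50, C4:77, P18:81, D15:83, J10:85}
dispatch next → P24; now {C4:77, P18:81, D15:83, J10:85}
add P6 (priority 61) → {P6:61, C4:77, P18:81, D15:83, J10:85}
dispatch next → P6; now {C4:77, P18:81, D15:83, J10:85}
add B25 (priority 58) → {B25:58, C4:77, P18:81, D15:83, J10:85}
update C4 to priority 15 → {C4:15, B25:58, P18:81, D15:83, J10:85}
dispatch next → C4; now {B25:58, P18:81, D15:83, J10:85}
update D15 to priority 34 → {D15:34, B25:58, P18:81, J10:85}
update J10 to priority 59 → {D15:34, B25:58, J10:59, P18:81}
update B25 to priority 62 → {D15:34, J10:59, B25:62, P18:81}
dispatch next → D15; now {J10:59, B25:62, P18:81}
dispatch next → J10; now {B25:62, P18:81}
update P18 to priority 69 → {B25:62, P18:69}

C11 → J29 → D7 → P3 → R20 → E27 → P24 → P6 → C4 → D15 → J10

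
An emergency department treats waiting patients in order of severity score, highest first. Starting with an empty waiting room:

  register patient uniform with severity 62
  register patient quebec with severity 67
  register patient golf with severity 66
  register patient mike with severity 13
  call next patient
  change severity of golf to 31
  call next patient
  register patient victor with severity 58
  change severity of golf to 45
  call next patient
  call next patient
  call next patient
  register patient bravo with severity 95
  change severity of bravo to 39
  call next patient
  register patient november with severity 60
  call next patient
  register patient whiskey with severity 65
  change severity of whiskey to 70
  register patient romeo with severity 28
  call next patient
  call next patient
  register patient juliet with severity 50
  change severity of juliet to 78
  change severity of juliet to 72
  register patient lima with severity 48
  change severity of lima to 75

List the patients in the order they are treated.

add uniform (severity 62) → {uniform:62}
add quebec (severity 67) → {quebec:67, uniform:62}
add golf (severity 66) → {quebec:67, golf:66, uniform:62}
add mike (severity 13) → {quebec:67, golf:66, uniform:62, mike:13}
call next patient → quebec; now {golf:66, uniform:62, mike:13}
update golf to severity 31 → {uniform:62, golf:31, mike:13}
call next patient → uniform; now {golf:31, mike:13}
add victor (severity 58) → {victor:58, golf:31, mike:13}
update golf to severity 45 → {victor:58, golf:45, mike:13}
call next patient → victor; now {golf:45, mike:13}
call next patient → golf; now {mike:13}
call next patient → mike; now {}
add bravo (severity 95) → {bravo:95}
update bravo to severity 39 → {bravo:39}
call next patient → bravo; now {}
add november (severity 60) → {november:60}
call next patient → november; now {}
add whiskey (severity 65) → {whiskey:65}
update whiskey to severity 70 → {whiskey:70}
add romeo (severity 28) → {whiskey:70, romeo:28}
call next patient → whiskey; now {romeo:28}
call next patient → romeo; now {}
add juliet (severity 50) → {juliet:50}
update juliet to severity 78 → {juliet:78}
update juliet to severity 72 → {juliet:72}
add lima (severity 48) → {juliet:72, lima:48}
update lima to severity 75 → {lima:75, juliet:72}

quebec, uniform, victor, golf, mike, bravo, november, whiskey, romeo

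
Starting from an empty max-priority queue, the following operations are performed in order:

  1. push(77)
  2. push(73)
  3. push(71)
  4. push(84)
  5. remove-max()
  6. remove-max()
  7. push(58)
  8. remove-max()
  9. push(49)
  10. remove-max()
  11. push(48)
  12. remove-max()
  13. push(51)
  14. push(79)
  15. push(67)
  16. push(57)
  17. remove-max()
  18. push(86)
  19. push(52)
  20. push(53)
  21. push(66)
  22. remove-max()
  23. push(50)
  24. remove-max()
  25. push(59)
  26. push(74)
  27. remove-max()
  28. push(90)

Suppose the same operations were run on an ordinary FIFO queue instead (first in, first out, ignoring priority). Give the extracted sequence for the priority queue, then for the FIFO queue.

insert 77 → {77}
insert 73 → {77, 73}
insert 71 → {77, 73, 71}
insert 84 → {84, 77, 73, 71}
remove-max → 84; now {77, 73, 71}
remove-max → 77; now {73, 71}
insert 58 → {73, 71, 58}
remove-max → 73; now {71, 58}
insert 49 → {71, 58, 49}
remove-max → 71; now {58, 49}
insert 48 → {58, 49, 48}
remove-max → 58; now {49, 48}
insert 51 → {51, 49, 48}
insert 79 → {79, 51, 49, 48}
insert 67 → {79, 67, 51, 49, 48}
insert 57 → {79, 67, 57, 51, 49, 48}
remove-max → 79; now {67, 57, 51, 49, 48}
insert 86 → {86, 67, 57, 51, 49, 48}
insert 52 → {86, 67, 57, 52, 51, 49, 48}
insert 53 → {86, 67, 57, 53, 52, 51, 49, 48}
insert 66 → {86, 67, 66, 57, 53, 52, 51, 49, 48}
remove-max → 86; now {67, 66, 57, 53, 52, 51, 49, 48}
insert 50 → {67, 66, 57, 53, 52, 51, 50, 49, 48}
remove-max → 67; now {66, 57, 53, 52, 51, 50, 49, 48}
insert 59 → {66, 59, 57, 53, 52, 51, 50, 49, 48}
insert 74 → {74, 66, 59, 57, 53, 52, 51, 50, 49, 48}
remove-max → 74; now {66, 59, 57, 53, 52, 51, 50, 49, 48}
insert 90 → {90, 66, 59, 57, 53, 52, 51, 50, 49, 48}

priority queue: 84, 77, 73, 71, 58, 79, 86, 67, 74; FIFO queue: 77 → 73 → 71 → 84 → 58 → 49 → 48 → 51 → 79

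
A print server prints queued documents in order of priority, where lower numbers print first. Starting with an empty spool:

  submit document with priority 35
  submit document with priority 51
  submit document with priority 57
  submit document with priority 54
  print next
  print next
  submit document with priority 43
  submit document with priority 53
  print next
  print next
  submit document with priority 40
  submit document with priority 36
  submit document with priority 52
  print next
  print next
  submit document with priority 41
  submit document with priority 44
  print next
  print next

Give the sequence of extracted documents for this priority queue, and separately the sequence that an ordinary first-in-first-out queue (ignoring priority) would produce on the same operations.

insert 35 → {35}
insert 51 → {35, 51}
insert 57 → {35, 51, 57}
insert 54 → {35, 51, 54, 57}
print next → 35; now {51, 54, 57}
print next → 51; now {54, 57}
insert 43 → {43, 54, 57}
insert 53 → {43, 53, 54, 57}
print next → 43; now {53, 54, 57}
print next → 53; now {54, 57}
insert 40 → {40, 54, 57}
insert 36 → {36, 40, 54, 57}
insert 52 → {36, 40, 52, 54, 57}
print next → 36; now {40, 52, 54, 57}
print next → 40; now {52, 54, 57}
insert 41 → {41, 52, 54, 57}
insert 44 → {41, 44, 52, 54, 57}
print next → 41; now {44, 52, 54, 57}
print next → 44; now {52, 54, 57}

priority queue: [35, 51, 43, 53, 36, 40, 41, 44]; FIFO queue: 35 → 51 → 57 → 54 → 43 → 53 → 40 → 36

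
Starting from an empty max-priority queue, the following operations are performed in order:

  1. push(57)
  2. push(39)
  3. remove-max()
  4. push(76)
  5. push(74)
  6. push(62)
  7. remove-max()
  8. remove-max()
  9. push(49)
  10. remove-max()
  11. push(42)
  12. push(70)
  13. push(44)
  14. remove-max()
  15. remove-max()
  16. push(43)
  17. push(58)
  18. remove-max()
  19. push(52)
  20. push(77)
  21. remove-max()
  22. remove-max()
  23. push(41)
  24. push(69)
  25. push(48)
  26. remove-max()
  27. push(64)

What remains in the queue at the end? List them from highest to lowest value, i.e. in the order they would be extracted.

64, 48, 44, 43, 42, 41, 39

insert 57 → {57}
insert 39 → {57, 39}
remove-max → 57; now {39}
insert 76 → {76, 39}
insert 74 → {76, 74, 39}
insert 62 → {76, 74, 62, 39}
remove-max → 76; now {74, 62, 39}
remove-max → 74; now {62, 39}
insert 49 → {62, 49, 39}
remove-max → 62; now {49, 39}
insert 42 → {49, 42, 39}
insert 70 → {70, 49, 42, 39}
insert 44 → {70, 49, 44, 42, 39}
remove-max → 70; now {49, 44, 42, 39}
remove-max → 49; now {44, 42, 39}
insert 43 → {44, 43, 42, 39}
insert 58 → {58, 44, 43, 42, 39}
remove-max → 58; now {44, 43, 42, 39}
insert 52 → {52, 44, 43, 42, 39}
insert 77 → {77, 52, 44, 43, 42, 39}
remove-max → 77; now {52, 44, 43, 42, 39}
remove-max → 52; now {44, 43, 42, 39}
insert 41 → {44, 43, 42, 41, 39}
insert 69 → {69, 44, 43, 42, 41, 39}
insert 48 → {69, 48, 44, 43, 42, 41, 39}
remove-max → 69; now {48, 44, 43, 42, 41, 39}
insert 64 → {64, 48, 44, 43, 42, 41, 39}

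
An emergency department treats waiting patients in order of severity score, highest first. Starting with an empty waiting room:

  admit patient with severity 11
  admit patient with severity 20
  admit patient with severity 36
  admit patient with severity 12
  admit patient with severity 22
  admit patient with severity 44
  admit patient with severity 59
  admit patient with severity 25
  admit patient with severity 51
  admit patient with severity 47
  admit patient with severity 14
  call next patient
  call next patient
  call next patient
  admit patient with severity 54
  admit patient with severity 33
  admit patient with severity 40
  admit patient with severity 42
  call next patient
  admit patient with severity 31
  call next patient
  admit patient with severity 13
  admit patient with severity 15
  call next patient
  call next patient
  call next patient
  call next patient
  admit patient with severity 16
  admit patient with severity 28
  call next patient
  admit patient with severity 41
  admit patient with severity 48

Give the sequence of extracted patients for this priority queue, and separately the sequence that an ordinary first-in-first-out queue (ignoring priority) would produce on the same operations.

priority queue: [59, 51, 47, 54, 44, 42, 40, 36, 33, 31]; FIFO queue: 11 → 20 → 36 → 12 → 22 → 44 → 59 → 25 → 51 → 47

insert 11 → {11}
insert 20 → {20, 11}
insert 36 → {36, 20, 11}
insert 12 → {36, 20, 12, 11}
insert 22 → {36, 22, 20, 12, 11}
insert 44 → {44, 36, 22, 20, 12, 11}
insert 59 → {59, 44, 36, 22, 20, 12, 11}
insert 25 → {59, 44, 36, 25, 22, 20, 12, 11}
insert 51 → {59, 51, 44, 36, 25, 22, 20, 12, 11}
insert 47 → {59, 51, 47, 44, 36, 25, 22, 20, 12, 11}
insert 14 → {59, 51, 47, 44, 36, 25, 22, 20, 14, 12, 11}
call next patient → 59; now {51, 47, 44, 36, 25, 22, 20, 14, 12, 11}
call next patient → 51; now {47, 44, 36, 25, 22, 20, 14, 12, 11}
call next patient → 47; now {44, 36, 25, 22, 20, 14, 12, 11}
insert 54 → {54, 44, 36, 25, 22, 20, 14, 12, 11}
insert 33 → {54, 44, 36, 33, 25, 22, 20, 14, 12, 11}
insert 40 → {54, 44, 40, 36, 33, 25, 22, 20, 14, 12, 11}
insert 42 → {54, 44, 42, 40, 36, 33, 25, 22, 20, 14, 12, 11}
call next patient → 54; now {44, 42, 40, 36, 33, 25, 22, 20, 14, 12, 11}
insert 31 → {44, 42, 40, 36, 33, 31, 25, 22, 20, 14, 12, 11}
call next patient → 44; now {42, 40, 36, 33, 31, 25, 22, 20, 14, 12, 11}
insert 13 → {42, 40, 36, 33, 31, 25, 22, 20, 14, 13, 12, 11}
insert 15 → {42, 40, 36, 33, 31, 25, 22, 20, 15, 14, 13, 12, 11}
call next patient → 42; now {40, 36, 33, 31, 25, 22, 20, 15, 14, 13, 12, 11}
call next patient → 40; now {36, 33, 31, 25, 22, 20, 15, 14, 13, 12, 11}
call next patient → 36; now {33, 31, 25, 22, 20, 15, 14, 13, 12, 11}
call next patient → 33; now {31, 25, 22, 20, 15, 14, 13, 12, 11}
insert 16 → {31, 25, 22, 20, 16, 15, 14, 13, 12, 11}
insert 28 → {31, 28, 25, 22, 20, 16, 15, 14, 13, 12, 11}
call next patient → 31; now {28, 25, 22, 20, 16, 15, 14, 13, 12, 11}
insert 41 → {41, 28, 25, 22, 20, 16, 15, 14, 13, 12, 11}
insert 48 → {48, 41, 28, 25, 22, 20, 16, 15, 14, 13, 12, 11}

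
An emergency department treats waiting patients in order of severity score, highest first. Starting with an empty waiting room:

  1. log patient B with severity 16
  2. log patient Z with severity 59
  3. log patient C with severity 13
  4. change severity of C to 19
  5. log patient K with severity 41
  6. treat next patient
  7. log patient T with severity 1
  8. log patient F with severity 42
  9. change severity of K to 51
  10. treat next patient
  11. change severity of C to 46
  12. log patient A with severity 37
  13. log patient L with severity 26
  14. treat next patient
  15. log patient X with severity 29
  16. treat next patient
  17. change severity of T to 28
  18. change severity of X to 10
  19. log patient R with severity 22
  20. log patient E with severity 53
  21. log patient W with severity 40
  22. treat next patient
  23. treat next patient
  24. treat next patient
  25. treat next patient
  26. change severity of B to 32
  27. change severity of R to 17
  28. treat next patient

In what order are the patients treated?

[Z, K, C, F, E, W, A, T, B]

add B (severity 16) → {B:16}
add Z (severity 59) → {Z:59, B:16}
add C (severity 13) → {Z:59, B:16, C:13}
update C to severity 19 → {Z:59, C:19, B:16}
add K (severity 41) → {Z:59, K:41, C:19, B:16}
treat next patient → Z; now {K:41, C:19, B:16}
add T (severity 1) → {K:41, C:19, B:16, T:1}
add F (severity 42) → {F:42, K:41, C:19, B:16, T:1}
update K to severity 51 → {K:51, F:42, C:19, B:16, T:1}
treat next patient → K; now {F:42, C:19, B:16, T:1}
update C to severity 46 → {C:46, F:42, B:16, T:1}
add A (severity 37) → {C:46, F:42, A:37, B:16, T:1}
add L (severity 26) → {C:46, F:42, A:37, L:26, B:16, T:1}
treat next patient → C; now {F:42, A:37, L:26, B:16, T:1}
add X (severity 29) → {F:42, A:37, X:29, L:26, B:16, T:1}
treat next patient → F; now {A:37, X:29, L:26, B:16, T:1}
update T to severity 28 → {A:37, X:29, T:28, L:26, B:16}
update X to severity 10 → {A:37, T:28, L:26, B:16, X:10}
add R (severity 22) → {A:37, T:28, L:26, R:22, B:16, X:10}
add E (severity 53) → {E:53, A:37, T:28, L:26, R:22, B:16, X:10}
add W (severity 40) → {E:53, W:40, A:37, T:28, L:26, R:22, B:16, X:10}
treat next patient → E; now {W:40, A:37, T:28, L:26, R:22, B:16, X:10}
treat next patient → W; now {A:37, T:28, L:26, R:22, B:16, X:10}
treat next patient → A; now {T:28, L:26, R:22, B:16, X:10}
treat next patient → T; now {L:26, R:22, B:16, X:10}
update B to severity 32 → {B:32, L:26, R:22, X:10}
update R to severity 17 → {B:32, L:26, R:17, X:10}
treat next patient → B; now {L:26, R:17, X:10}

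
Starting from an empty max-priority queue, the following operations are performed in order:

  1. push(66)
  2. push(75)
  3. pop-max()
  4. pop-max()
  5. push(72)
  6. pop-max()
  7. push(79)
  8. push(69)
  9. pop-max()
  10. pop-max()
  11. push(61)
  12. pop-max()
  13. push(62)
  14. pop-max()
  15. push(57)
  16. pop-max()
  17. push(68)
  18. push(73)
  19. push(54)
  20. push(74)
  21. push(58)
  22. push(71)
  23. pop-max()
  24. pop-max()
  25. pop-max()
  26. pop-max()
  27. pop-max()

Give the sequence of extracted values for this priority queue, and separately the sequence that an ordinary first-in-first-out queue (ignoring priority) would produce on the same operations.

priority queue: 75 → 66 → 72 → 79 → 69 → 61 → 62 → 57 → 74 → 73 → 71 → 68 → 58; FIFO queue: 66 → 75 → 72 → 79 → 69 → 61 → 62 → 57 → 68 → 73 → 54 → 74 → 58

insert 66 → {66}
insert 75 → {75, 66}
pop-max → 75; now {66}
pop-max → 66; now {}
insert 72 → {72}
pop-max → 72; now {}
insert 79 → {79}
insert 69 → {79, 69}
pop-max → 79; now {69}
pop-max → 69; now {}
insert 61 → {61}
pop-max → 61; now {}
insert 62 → {62}
pop-max → 62; now {}
insert 57 → {57}
pop-max → 57; now {}
insert 68 → {68}
insert 73 → {73, 68}
insert 54 → {73, 68, 54}
insert 74 → {74, 73, 68, 54}
insert 58 → {74, 73, 68, 58, 54}
insert 71 → {74, 73, 71, 68, 58, 54}
pop-max → 74; now {73, 71, 68, 58, 54}
pop-max → 73; now {71, 68, 58, 54}
pop-max → 71; now {68, 58, 54}
pop-max → 68; now {58, 54}
pop-max → 58; now {54}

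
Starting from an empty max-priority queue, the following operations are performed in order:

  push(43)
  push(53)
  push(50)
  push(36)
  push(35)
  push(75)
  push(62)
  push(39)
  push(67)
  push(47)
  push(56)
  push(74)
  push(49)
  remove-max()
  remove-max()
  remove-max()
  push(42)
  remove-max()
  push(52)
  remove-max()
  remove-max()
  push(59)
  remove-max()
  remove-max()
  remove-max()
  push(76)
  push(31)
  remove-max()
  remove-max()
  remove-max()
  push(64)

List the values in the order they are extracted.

75, 74, 67, 62, 56, 53, 59, 52, 50, 76, 49, 47

insert 43 → {43}
insert 53 → {53, 43}
insert 50 → {53, 50, 43}
insert 36 → {53, 50, 43, 36}
insert 35 → {53, 50, 43, 36, 35}
insert 75 → {75, 53, 50, 43, 36, 35}
insert 62 → {75, 62, 53, 50, 43, 36, 35}
insert 39 → {75, 62, 53, 50, 43, 39, 36, 35}
insert 67 → {75, 67, 62, 53, 50, 43, 39, 36, 35}
insert 47 → {75, 67, 62, 53, 50, 47, 43, 39, 36, 35}
insert 56 → {75, 67, 62, 56, 53, 50, 47, 43, 39, 36, 35}
insert 74 → {75, 74, 67, 62, 56, 53, 50, 47, 43, 39, 36, 35}
insert 49 → {75, 74, 67, 62, 56, 53, 50, 49, 47, 43, 39, 36, 35}
remove-max → 75; now {74, 67, 62, 56, 53, 50, 49, 47, 43, 39, 36, 35}
remove-max → 74; now {67, 62, 56, 53, 50, 49, 47, 43, 39, 36, 35}
remove-max → 67; now {62, 56, 53, 50, 49, 47, 43, 39, 36, 35}
insert 42 → {62, 56, 53, 50, 49, 47, 43, 42, 39, 36, 35}
remove-max → 62; now {56, 53, 50, 49, 47, 43, 42, 39, 36, 35}
insert 52 → {56, 53, 52, 50, 49, 47, 43, 42, 39, 36, 35}
remove-max → 56; now {53, 52, 50, 49, 47, 43, 42, 39, 36, 35}
remove-max → 53; now {52, 50, 49, 47, 43, 42, 39, 36, 35}
insert 59 → {59, 52, 50, 49, 47, 43, 42, 39, 36, 35}
remove-max → 59; now {52, 50, 49, 47, 43, 42, 39, 36, 35}
remove-max → 52; now {50, 49, 47, 43, 42, 39, 36, 35}
remove-max → 50; now {49, 47, 43, 42, 39, 36, 35}
insert 76 → {76, 49, 47, 43, 42, 39, 36, 35}
insert 31 → {76, 49, 47, 43, 42, 39, 36, 35, 31}
remove-max → 76; now {49, 47, 43, 42, 39, 36, 35, 31}
remove-max → 49; now {47, 43, 42, 39, 36, 35, 31}
remove-max → 47; now {43, 42, 39, 36, 35, 31}
insert 64 → {64, 43, 42, 39, 36, 35, 31}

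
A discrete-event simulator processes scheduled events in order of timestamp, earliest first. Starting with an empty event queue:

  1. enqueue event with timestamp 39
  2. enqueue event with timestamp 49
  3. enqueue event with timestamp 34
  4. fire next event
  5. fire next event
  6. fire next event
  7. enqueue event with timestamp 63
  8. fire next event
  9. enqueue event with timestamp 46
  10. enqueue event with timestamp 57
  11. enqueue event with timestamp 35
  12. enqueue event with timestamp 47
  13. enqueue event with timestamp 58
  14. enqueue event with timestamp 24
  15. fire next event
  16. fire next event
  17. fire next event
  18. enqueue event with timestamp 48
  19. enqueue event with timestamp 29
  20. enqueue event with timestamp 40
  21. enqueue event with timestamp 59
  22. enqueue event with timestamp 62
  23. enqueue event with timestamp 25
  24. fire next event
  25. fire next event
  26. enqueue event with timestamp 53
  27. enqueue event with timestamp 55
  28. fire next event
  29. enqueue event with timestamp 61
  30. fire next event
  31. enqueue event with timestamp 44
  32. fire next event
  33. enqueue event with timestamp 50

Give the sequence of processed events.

[34, 39, 49, 63, 24, 35, 46, 25, 29, 40, 47, 44]

insert 39 → {39}
insert 49 → {39, 49}
insert 34 → {34, 39, 49}
fire next event → 34; now {39, 49}
fire next event → 39; now {49}
fire next event → 49; now {}
insert 63 → {63}
fire next event → 63; now {}
insert 46 → {46}
insert 57 → {46, 57}
insert 35 → {35, 46, 57}
insert 47 → {35, 46, 47, 57}
insert 58 → {35, 46, 47, 57, 58}
insert 24 → {24, 35, 46, 47, 57, 58}
fire next event → 24; now {35, 46, 47, 57, 58}
fire next event → 35; now {46, 47, 57, 58}
fire next event → 46; now {47, 57, 58}
insert 48 → {47, 48, 57, 58}
insert 29 → {29, 47, 48, 57, 58}
insert 40 → {29, 40, 47, 48, 57, 58}
insert 59 → {29, 40, 47, 48, 57, 58, 59}
insert 62 → {29, 40, 47, 48, 57, 58, 59, 62}
insert 25 → {25, 29, 40, 47, 48, 57, 58, 59, 62}
fire next event → 25; now {29, 40, 47, 48, 57, 58, 59, 62}
fire next event → 29; now {40, 47, 48, 57, 58, 59, 62}
insert 53 → {40, 47, 48, 53, 57, 58, 59, 62}
insert 55 → {40, 47, 48, 53, 55, 57, 58, 59, 62}
fire next event → 40; now {47, 48, 53, 55, 57, 58, 59, 62}
insert 61 → {47, 48, 53, 55, 57, 58, 59, 61, 62}
fire next event → 47; now {48, 53, 55, 57, 58, 59, 61, 62}
insert 44 → {44, 48, 53, 55, 57, 58, 59, 61, 62}
fire next event → 44; now {48, 53, 55, 57, 58, 59, 61, 62}
insert 50 → {48, 50, 53, 55, 57, 58, 59, 61, 62}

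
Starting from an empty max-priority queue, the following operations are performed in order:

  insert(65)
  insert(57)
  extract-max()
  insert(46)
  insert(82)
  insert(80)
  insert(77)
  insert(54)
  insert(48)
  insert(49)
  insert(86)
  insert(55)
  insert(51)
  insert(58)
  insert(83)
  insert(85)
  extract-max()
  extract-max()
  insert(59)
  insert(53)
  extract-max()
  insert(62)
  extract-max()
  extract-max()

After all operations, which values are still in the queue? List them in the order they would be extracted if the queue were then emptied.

insert 65 → {65}
insert 57 → {65, 57}
extract-max → 65; now {57}
insert 46 → {57, 46}
insert 82 → {82, 57, 46}
insert 80 → {82, 80, 57, 46}
insert 77 → {82, 80, 77, 57, 46}
insert 54 → {82, 80, 77, 57, 54, 46}
insert 48 → {82, 80, 77, 57, 54, 48, 46}
insert 49 → {82, 80, 77, 57, 54, 49, 48, 46}
insert 86 → {86, 82, 80, 77, 57, 54, 49, 48, 46}
insert 55 → {86, 82, 80, 77, 57, 55, 54, 49, 48, 46}
insert 51 → {86, 82, 80, 77, 57, 55, 54, 51, 49, 48, 46}
insert 58 → {86, 82, 80, 77, 58, 57, 55, 54, 51, 49, 48, 46}
insert 83 → {86, 83, 82, 80, 77, 58, 57, 55, 54, 51, 49, 48, 46}
insert 85 → {86, 85, 83, 82, 80, 77, 58, 57, 55, 54, 51, 49, 48, 46}
extract-max → 86; now {85, 83, 82, 80, 77, 58, 57, 55, 54, 51, 49, 48, 46}
extract-max → 85; now {83, 82, 80, 77, 58, 57, 55, 54, 51, 49, 48, 46}
insert 59 → {83, 82, 80, 77, 59, 58, 57, 55, 54, 51, 49, 48, 46}
insert 53 → {83, 82, 80, 77, 59, 58, 57, 55, 54, 53, 51, 49, 48, 46}
extract-max → 83; now {82, 80, 77, 59, 58, 57, 55, 54, 53, 51, 49, 48, 46}
insert 62 → {82, 80, 77, 62, 59, 58, 57, 55, 54, 53, 51, 49, 48, 46}
extract-max → 82; now {80, 77, 62, 59, 58, 57, 55, 54, 53, 51, 49, 48, 46}
extract-max → 80; now {77, 62, 59, 58, 57, 55, 54, 53, 51, 49, 48, 46}

77 → 62 → 59 → 58 → 57 → 55 → 54 → 53 → 51 → 49 → 48 → 46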